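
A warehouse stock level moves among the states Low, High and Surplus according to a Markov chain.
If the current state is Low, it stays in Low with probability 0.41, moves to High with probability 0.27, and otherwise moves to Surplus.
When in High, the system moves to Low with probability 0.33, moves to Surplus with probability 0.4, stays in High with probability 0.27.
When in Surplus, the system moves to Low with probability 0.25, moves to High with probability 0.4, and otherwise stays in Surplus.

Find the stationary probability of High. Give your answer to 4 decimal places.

0.3163

Let the stationary distribution be π with π = πP and π_1 + π_2 + π_3 = 1.
π_1 = 0.41·π_1 + 0.33·π_2 + 0.25·π_3
π_2 = 0.27·π_1 + 0.27·π_2 + 0.4·π_3
Solving with the normalization constraint gives π = (0.3277, 0.3163, 0.3560).
So the stationary probability of High is 0.3163.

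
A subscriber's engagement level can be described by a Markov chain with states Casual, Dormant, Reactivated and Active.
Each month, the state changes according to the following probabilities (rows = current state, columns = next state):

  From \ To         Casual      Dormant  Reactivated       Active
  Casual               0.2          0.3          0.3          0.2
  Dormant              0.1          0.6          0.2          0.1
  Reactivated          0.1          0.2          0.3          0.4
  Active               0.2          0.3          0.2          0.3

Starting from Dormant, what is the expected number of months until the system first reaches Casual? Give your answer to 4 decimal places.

Let t(s) be the expected number of months to first reach Casual from state s, with t(Casual) = 0. Conditioning on the first month:
t(Dormant) = 1 + 0.6·t(Dormant) + 0.2·t(Reactivated) + 0.1·t(Active)
t(Reactivated) = 1 + 0.2·t(Dormant) + 0.3·t(Reactivated) + 0.4·t(Active)
t(Active) = 1 + 0.3·t(Dormant) + 0.2·t(Reactivated) + 0.3·t(Active)
Solving: t(Dormant) = 8.2759, t(Reactivated) = 7.9310, t(Active) = 7.2414.
Expected months from Dormant to Casual: 8.2759.

8.2759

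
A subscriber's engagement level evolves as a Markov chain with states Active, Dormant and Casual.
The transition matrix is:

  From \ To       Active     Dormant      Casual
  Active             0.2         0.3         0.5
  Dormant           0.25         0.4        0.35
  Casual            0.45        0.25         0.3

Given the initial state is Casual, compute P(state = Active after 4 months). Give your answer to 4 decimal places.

0.3088

Propagate the distribution vector 4 months from Casual.
After 0 months: (0.0000, 0.0000, 1.0000)
After 1 month: (0.4500, 0.2500, 0.3000)
After 2 months: (0.2875, 0.3100, 0.4025)
After 3 months: (0.3161, 0.3109, 0.3730)
After 4 months: (0.3088, 0.3124, 0.3788)
P(in Active after 4 months) = 0.3088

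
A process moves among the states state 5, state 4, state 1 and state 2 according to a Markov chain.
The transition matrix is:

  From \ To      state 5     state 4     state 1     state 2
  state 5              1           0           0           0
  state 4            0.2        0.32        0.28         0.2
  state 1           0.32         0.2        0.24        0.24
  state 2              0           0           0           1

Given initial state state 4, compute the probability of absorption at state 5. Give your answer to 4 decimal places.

Let h(s) be the probability of absorption at state 5 starting from transient state s. Then h(state 5) = 1 and h(state 2) = 0. By first-step analysis:
h(state 4) = 0.2·1 + 0.32·h(state 4) + 0.28·h(state 1) + 0.2·0
h(state 1) = 0.32·1 + 0.2·h(state 4) + 0.24·h(state 1) + 0.24·0
Solving: h(state 4) = 0.5243, h(state 1) = 0.5590.
Starting from state 4, the probability is 0.5243.

0.5243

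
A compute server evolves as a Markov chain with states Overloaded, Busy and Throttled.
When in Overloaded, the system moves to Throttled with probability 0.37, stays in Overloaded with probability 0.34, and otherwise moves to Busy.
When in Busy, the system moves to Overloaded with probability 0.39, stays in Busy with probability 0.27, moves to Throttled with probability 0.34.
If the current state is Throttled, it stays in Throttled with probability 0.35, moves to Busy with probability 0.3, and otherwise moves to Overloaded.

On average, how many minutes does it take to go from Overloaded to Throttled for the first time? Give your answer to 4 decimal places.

Let t(s) be the expected number of minutes to first reach Throttled from state s, with t(Throttled) = 0. Conditioning on the first minute:
t(Overloaded) = 1 + 0.34·t(Overloaded) + 0.29·t(Busy)
t(Busy) = 1 + 0.39·t(Overloaded) + 0.27·t(Busy)
Solving: t(Overloaded) = 2.7665, t(Busy) = 2.8478.
Expected minutes from Overloaded to Throttled: 2.7665.

2.7665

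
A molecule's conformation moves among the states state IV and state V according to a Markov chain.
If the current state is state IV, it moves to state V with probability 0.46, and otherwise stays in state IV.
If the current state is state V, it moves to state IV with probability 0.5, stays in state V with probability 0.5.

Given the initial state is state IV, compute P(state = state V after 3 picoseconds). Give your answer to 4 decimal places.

0.4791

Propagate the distribution vector 3 picoseconds from state IV.
After 0 picoseconds: (1.0000, 0.0000)
After 1 picosecond: (0.5400, 0.4600)
After 2 picoseconds: (0.5216, 0.4784)
After 3 picoseconds: (0.5209, 0.4791)
P(in state V after 3 picoseconds) = 0.4791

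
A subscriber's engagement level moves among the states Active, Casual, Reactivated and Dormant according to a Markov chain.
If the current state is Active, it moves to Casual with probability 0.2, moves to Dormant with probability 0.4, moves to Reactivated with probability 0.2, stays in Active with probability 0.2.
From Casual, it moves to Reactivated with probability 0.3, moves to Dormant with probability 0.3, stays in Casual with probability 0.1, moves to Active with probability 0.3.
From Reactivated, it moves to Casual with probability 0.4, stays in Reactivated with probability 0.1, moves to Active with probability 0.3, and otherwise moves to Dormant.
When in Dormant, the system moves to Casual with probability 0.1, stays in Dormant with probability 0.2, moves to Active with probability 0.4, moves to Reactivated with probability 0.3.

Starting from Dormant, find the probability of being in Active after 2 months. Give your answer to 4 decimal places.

Propagate the distribution vector 2 months from Dormant.
After 0 months: (0.0000, 0.0000, 0.0000, 1.0000)
After 1 month: (0.4000, 0.1000, 0.3000, 0.2000)
After 2 months: (0.2800, 0.2300, 0.2000, 0.2900)
P(in Active after 2 months) = 0.2800

0.2800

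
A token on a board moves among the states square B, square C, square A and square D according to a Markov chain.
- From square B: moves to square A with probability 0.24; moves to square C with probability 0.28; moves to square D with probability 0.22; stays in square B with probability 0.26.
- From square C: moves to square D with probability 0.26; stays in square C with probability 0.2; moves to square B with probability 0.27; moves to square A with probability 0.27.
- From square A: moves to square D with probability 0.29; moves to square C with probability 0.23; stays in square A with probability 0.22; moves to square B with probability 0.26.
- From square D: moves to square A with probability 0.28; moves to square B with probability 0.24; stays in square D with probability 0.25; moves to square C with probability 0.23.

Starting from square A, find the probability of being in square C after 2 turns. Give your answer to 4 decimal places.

0.2361

Propagate the distribution vector 2 turns from square A.
After 0 turns: (0.0000, 0.0000, 1.0000, 0.0000)
After 1 turn: (0.2600, 0.2300, 0.2200, 0.2900)
After 2 turns: (0.2565, 0.2361, 0.2541, 0.2533)
P(in square C after 2 turns) = 0.2361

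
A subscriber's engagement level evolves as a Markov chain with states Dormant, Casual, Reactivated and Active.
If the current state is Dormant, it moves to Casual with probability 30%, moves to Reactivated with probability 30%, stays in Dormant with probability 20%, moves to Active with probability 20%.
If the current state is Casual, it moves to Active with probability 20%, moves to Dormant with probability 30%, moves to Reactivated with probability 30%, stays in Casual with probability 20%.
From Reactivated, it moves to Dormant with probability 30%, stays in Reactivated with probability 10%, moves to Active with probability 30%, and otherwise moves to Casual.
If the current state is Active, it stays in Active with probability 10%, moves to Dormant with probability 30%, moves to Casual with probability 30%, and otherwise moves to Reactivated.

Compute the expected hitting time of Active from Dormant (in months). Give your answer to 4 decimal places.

Let t(s) be the expected number of months to first reach Active from state s, with t(Active) = 0. Conditioning on the first month:
t(Dormant) = 1 + 0.2·t(Dormant) + 0.3·t(Casual) + 0.3·t(Reactivated)
t(Casual) = 1 + 0.3·t(Dormant) + 0.2·t(Casual) + 0.3·t(Reactivated)
t(Reactivated) = 1 + 0.3·t(Dormant) + 0.3·t(Casual) + 0.1·t(Reactivated)
Solving: t(Dormant) = 4.4444, t(Casual) = 4.4444, t(Reactivated) = 4.0741.
Expected months from Dormant to Active: 4.4444.

4.4444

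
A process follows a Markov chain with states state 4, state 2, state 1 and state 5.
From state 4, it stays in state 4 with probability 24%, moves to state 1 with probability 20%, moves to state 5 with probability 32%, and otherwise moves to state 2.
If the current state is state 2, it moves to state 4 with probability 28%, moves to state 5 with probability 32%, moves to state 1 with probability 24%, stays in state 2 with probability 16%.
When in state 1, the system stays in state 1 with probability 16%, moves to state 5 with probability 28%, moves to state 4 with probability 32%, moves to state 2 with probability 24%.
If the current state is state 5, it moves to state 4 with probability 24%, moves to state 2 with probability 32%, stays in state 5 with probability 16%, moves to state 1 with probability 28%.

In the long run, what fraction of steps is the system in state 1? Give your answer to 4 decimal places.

0.2222

Let the stationary distribution be π with π = πP and π_1 + π_2 + π_3 + π_4 = 1.
π_1 = 0.24·π_1 + 0.28·π_2 + 0.32·π_3 + 0.24·π_4
π_2 = 0.24·π_1 + 0.16·π_2 + 0.24·π_3 + 0.32·π_4
π_3 = 0.2·π_1 + 0.24·π_2 + 0.16·π_3 + 0.28·π_4
Solving with the normalization constraint gives π = (0.2675, 0.2421, 0.2222, 0.2682).
So the stationary probability of state 1 is 0.2222.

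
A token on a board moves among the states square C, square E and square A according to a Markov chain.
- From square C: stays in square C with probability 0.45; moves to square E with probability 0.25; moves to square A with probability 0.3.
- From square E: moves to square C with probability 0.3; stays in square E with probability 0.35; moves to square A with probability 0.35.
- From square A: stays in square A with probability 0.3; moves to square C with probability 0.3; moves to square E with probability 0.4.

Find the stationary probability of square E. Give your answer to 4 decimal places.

0.3305

Let the stationary distribution be π with π = πP and π_1 + π_2 + π_3 = 1.
π_1 = 0.45·π_1 + 0.3·π_2 + 0.3·π_3
π_2 = 0.25·π_1 + 0.35·π_2 + 0.4·π_3
Solving with the normalization constraint gives π = (0.3529, 0.3305, 0.3165).
So the stationary probability of square E is 0.3305.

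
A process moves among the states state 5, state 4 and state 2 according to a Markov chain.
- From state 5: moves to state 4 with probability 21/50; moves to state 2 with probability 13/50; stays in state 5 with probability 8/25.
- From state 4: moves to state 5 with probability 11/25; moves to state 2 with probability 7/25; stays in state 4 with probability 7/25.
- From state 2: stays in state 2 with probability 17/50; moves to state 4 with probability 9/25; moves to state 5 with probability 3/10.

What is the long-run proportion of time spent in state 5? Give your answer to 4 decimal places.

0.3566

Let the stationary distribution be π with π = πP and π_1 + π_2 + π_3 = 1.
π_1 = 0.32·π_1 + 0.44·π_2 + 0.3·π_3
π_2 = 0.42·π_1 + 0.28·π_2 + 0.36·π_3
Solving with the normalization constraint gives π = (0.3566, 0.3531, 0.2903).
So the stationary probability of state 5 is 0.3566.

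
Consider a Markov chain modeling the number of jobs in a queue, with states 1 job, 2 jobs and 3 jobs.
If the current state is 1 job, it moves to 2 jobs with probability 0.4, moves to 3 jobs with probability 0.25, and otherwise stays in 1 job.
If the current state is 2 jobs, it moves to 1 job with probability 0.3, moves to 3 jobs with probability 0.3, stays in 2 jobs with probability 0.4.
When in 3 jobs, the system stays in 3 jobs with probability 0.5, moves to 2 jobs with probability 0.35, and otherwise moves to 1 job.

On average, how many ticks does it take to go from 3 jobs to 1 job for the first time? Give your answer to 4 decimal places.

4.8718

Let t(s) be the expected number of ticks to first reach 1 job from state s, with t(1 job) = 0. Conditioning on the first tick:
t(2 jobs) = 1 + 0.4·t(2 jobs) + 0.3·t(3 jobs)
t(3 jobs) = 1 + 0.35·t(2 jobs) + 0.5·t(3 jobs)
Solving: t(2 jobs) = 4.1026, t(3 jobs) = 4.8718.
Expected ticks from 3 jobs to 1 job: 4.8718.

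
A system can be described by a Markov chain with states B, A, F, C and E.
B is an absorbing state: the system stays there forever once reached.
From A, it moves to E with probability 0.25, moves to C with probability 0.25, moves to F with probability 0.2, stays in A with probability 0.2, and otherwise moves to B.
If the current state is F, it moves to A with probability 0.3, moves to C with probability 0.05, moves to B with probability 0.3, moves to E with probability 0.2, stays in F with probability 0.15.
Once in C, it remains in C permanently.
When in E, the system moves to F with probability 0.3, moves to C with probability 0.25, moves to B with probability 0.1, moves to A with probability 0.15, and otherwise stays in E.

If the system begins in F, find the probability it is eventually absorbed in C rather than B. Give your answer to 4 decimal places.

0.4034

Let h(s) be the probability of absorption at C starting from transient state s. Then h(C) = 1 and h(B) = 0. By first-step analysis:
h(A) = 0.1·0 + 0.2·h(A) + 0.2·h(F) + 0.25·1 + 0.25·h(E)
h(F) = 0.3·0 + 0.3·h(A) + 0.15·h(F) + 0.05·1 + 0.2·h(E)
h(E) = 0.1·0 + 0.15·h(A) + 0.3·h(F) + 0.25·1 + 0.2·h(E)
Solving: h(A) = 0.5930, h(F) = 0.4034, h(E) = 0.5750.
Starting from F, the probability is 0.4034.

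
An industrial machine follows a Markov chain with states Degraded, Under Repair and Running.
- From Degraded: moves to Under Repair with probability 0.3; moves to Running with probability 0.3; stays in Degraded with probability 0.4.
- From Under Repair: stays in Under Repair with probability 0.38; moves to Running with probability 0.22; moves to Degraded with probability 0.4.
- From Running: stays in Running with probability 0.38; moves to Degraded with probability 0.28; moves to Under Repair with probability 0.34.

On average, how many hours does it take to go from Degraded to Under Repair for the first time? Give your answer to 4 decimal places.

Let t(s) be the expected number of hours to first reach Under Repair from state s, with t(Under Repair) = 0. Conditioning on the first hour:
t(Degraded) = 1 + 0.4·t(Degraded) + 0.3·t(Running)
t(Running) = 1 + 0.28·t(Degraded) + 0.38·t(Running)
Solving: t(Degraded) = 3.1944, t(Running) = 3.0556.
Expected hours from Degraded to Under Repair: 3.1944.

3.1944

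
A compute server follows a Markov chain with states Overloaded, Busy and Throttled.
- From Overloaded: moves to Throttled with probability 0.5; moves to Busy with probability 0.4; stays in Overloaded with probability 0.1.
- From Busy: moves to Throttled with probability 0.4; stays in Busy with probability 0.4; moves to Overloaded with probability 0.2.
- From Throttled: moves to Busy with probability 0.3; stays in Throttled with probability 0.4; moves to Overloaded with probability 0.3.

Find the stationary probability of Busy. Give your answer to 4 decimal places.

Let the stationary distribution be π with π = πP and π_1 + π_2 + π_3 = 1.
π_1 = 0.1·π_1 + 0.2·π_2 + 0.3·π_3
π_2 = 0.4·π_1 + 0.4·π_2 + 0.3·π_3
Solving with the normalization constraint gives π = (0.2202, 0.3578, 0.4220).
So the stationary probability of Busy is 0.3578.

0.3578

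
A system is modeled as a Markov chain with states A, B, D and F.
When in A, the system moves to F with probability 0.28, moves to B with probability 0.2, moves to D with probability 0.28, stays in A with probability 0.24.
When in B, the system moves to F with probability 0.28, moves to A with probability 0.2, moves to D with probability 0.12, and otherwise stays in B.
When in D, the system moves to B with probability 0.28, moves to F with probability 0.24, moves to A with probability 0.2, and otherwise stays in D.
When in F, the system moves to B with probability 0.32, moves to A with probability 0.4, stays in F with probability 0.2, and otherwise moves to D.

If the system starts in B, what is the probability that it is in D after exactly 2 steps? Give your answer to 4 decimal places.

Propagate the distribution vector 2 steps from B.
After 0 steps: (0.0000, 1.0000, 0.0000, 0.0000)
After 1 step: (0.2000, 0.4000, 0.1200, 0.2800)
After 2 steps: (0.2640, 0.3232, 0.1600, 0.2528)
P(in D after 2 steps) = 0.1600

0.1600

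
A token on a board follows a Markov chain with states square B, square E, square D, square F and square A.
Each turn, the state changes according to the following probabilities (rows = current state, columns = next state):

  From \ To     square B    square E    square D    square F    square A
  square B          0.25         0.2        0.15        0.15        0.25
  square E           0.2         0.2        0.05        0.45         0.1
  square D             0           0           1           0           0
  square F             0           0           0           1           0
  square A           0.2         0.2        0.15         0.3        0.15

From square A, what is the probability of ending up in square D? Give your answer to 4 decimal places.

0.3034

Let h(s) be the probability of absorption at square D starting from transient state s. Then h(square D) = 1 and h(square F) = 0. By first-step analysis:
h(square B) = 0.25·h(square B) + 0.2·h(square E) + 0.15·1 + 0.15·0 + 0.25·h(square A)
h(square E) = 0.2·h(square B) + 0.2·h(square E) + 0.05·1 + 0.45·0 + 0.1·h(square A)
h(square A) = 0.2·h(square B) + 0.2·h(square E) + 0.15·1 + 0.3·0 + 0.15·h(square A)
Solving: h(square B) = 0.3514, h(square E) = 0.1883, h(square A) = 0.3034.
Starting from square A, the probability is 0.3034.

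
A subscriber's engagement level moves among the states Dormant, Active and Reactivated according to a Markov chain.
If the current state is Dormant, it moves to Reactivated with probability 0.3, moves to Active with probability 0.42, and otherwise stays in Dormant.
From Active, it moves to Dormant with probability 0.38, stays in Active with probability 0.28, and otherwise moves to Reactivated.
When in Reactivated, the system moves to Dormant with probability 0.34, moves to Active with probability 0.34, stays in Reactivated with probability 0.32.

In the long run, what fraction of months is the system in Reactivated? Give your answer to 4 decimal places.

0.3202

Let the stationary distribution be π with π = πP and π_1 + π_2 + π_3 = 1.
π_1 = 0.28·π_1 + 0.38·π_2 + 0.34·π_3
π_2 = 0.42·π_1 + 0.28·π_2 + 0.34·π_3
Solving with the normalization constraint gives π = (0.3338, 0.3459, 0.3202).
So the stationary probability of Reactivated is 0.3202.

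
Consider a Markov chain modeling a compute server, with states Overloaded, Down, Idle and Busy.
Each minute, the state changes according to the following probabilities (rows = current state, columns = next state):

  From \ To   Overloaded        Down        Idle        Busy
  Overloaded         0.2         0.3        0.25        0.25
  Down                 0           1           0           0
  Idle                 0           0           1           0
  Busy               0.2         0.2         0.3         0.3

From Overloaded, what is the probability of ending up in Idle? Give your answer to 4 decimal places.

Let h(s) be the probability of absorption at Idle starting from transient state s. Then h(Idle) = 1 and h(Down) = 0. By first-step analysis:
h(Overloaded) = 0.2·h(Overloaded) + 0.3·0 + 0.25·1 + 0.25·h(Busy)
h(Busy) = 0.2·h(Overloaded) + 0.2·0 + 0.3·1 + 0.3·h(Busy)
Solving: h(Overloaded) = 0.4902, h(Busy) = 0.5686.
Starting from Overloaded, the probability is 0.4902.

0.4902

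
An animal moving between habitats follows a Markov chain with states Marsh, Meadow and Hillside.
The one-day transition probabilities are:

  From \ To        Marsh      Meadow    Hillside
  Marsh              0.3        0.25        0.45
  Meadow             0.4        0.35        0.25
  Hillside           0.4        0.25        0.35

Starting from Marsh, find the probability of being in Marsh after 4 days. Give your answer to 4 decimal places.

Propagate the distribution vector 4 days from Marsh.
After 0 days: (1.0000, 0.0000, 0.0000)
After 1 day: (0.3000, 0.2500, 0.4500)
After 2 days: (0.3700, 0.2750, 0.3550)
After 3 days: (0.3630, 0.2775, 0.3595)
After 4 days: (0.3637, 0.2778, 0.3586)
P(in Marsh after 4 days) = 0.3637

0.3637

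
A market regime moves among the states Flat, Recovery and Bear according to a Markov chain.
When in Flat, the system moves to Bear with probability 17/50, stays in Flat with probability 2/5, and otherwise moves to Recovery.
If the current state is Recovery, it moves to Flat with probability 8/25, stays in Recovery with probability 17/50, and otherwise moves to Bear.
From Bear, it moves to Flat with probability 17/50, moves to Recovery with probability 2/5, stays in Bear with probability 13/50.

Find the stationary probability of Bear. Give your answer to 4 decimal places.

Let the stationary distribution be π with π = πP and π_1 + π_2 + π_3 = 1.
π_1 = 0.4·π_1 + 0.32·π_2 + 0.34·π_3
π_2 = 0.26·π_1 + 0.34·π_2 + 0.4·π_3
Solving with the normalization constraint gives π = (0.3547, 0.3305, 0.3148).
So the stationary probability of Bear is 0.3148.

0.3148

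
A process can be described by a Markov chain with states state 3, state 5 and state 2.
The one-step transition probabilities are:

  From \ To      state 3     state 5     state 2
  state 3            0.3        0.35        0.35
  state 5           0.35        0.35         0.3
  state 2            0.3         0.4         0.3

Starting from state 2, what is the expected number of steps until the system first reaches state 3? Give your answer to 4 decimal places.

Let t(s) be the expected number of steps to first reach state 3 from state s, with t(state 3) = 0. Conditioning on the first step:
t(state 5) = 1 + 0.35·t(state 5) + 0.3·t(state 2)
t(state 2) = 1 + 0.4·t(state 5) + 0.3·t(state 2)
Solving: t(state 5) = 2.9851, t(state 2) = 3.1343.
Expected steps from state 2 to state 3: 3.1343.

3.1343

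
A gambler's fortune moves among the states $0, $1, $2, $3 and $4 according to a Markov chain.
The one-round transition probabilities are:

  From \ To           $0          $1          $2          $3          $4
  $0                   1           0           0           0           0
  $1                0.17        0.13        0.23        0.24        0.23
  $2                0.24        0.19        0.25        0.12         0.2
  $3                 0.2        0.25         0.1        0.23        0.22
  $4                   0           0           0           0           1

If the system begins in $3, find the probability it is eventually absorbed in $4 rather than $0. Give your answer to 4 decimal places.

0.5234

Let h(s) be the probability of absorption at $4 starting from transient state s. Then h($4) = 1 and h($0) = 0. By first-step analysis:
h($1) = 0.17·0 + 0.13·h($1) + 0.23·h($2) + 0.24·h($3) + 0.23·1
h($2) = 0.24·0 + 0.19·h($1) + 0.25·h($2) + 0.12·h($3) + 0.2·1
h($3) = 0.2·0 + 0.25·h($1) + 0.1·h($2) + 0.23·h($3) + 0.22·1
Solving: h($1) = 0.5374, h($2) = 0.4865, h($3) = 0.5234.
Starting from $3, the probability is 0.5234.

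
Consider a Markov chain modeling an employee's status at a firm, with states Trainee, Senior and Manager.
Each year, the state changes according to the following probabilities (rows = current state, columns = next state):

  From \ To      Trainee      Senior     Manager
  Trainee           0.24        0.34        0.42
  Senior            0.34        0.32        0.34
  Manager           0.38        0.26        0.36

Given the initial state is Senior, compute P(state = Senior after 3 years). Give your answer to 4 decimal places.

Propagate the distribution vector 3 years from Senior.
After 0 years: (0.0000, 1.0000, 0.0000)
After 1 year: (0.3400, 0.3200, 0.3400)
After 2 years: (0.3196, 0.3064, 0.3740)
After 3 years: (0.3230, 0.3040, 0.3730)
P(in Senior after 3 years) = 0.3040

0.3040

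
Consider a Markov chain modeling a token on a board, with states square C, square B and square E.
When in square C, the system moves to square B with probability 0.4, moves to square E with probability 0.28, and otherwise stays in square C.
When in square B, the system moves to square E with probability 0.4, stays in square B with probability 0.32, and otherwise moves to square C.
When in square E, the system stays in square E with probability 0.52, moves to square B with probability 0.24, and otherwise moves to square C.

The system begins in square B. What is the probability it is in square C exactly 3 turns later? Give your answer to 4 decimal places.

Propagate the distribution vector 3 turns from square B.
After 0 turns: (0.0000, 1.0000, 0.0000)
After 1 turn: (0.2800, 0.3200, 0.4000)
After 2 turns: (0.2752, 0.3104, 0.4144)
After 3 turns: (0.2744, 0.3089, 0.4167)
P(in square C after 3 turns) = 0.2744

0.2744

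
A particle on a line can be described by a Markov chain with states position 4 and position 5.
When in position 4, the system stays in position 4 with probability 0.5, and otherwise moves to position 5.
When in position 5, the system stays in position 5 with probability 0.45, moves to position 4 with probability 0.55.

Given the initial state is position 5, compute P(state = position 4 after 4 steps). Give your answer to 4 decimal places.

Propagate the distribution vector 4 steps from position 5.
After 0 steps: (0.0000, 1.0000)
After 1 step: (0.5500, 0.4500)
After 2 steps: (0.5225, 0.4775)
After 3 steps: (0.5239, 0.4761)
After 4 steps: (0.5238, 0.4762)
P(in position 4 after 4 steps) = 0.5238

0.5238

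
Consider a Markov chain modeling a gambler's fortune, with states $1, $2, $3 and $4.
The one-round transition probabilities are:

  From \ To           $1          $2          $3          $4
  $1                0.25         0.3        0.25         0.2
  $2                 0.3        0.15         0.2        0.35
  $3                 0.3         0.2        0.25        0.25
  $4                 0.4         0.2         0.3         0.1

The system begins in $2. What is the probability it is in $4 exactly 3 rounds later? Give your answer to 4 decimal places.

Propagate the distribution vector 3 rounds from $2.
After 0 rounds: (0.0000, 1.0000, 0.0000, 0.0000)
After 1 round: (0.3000, 0.1500, 0.2000, 0.3500)
After 2 rounds: (0.3200, 0.2225, 0.2600, 0.1975)
After 3 rounds: (0.3038, 0.2209, 0.2488, 0.2266)
P(in $4 after 3 rounds) = 0.2266

0.2266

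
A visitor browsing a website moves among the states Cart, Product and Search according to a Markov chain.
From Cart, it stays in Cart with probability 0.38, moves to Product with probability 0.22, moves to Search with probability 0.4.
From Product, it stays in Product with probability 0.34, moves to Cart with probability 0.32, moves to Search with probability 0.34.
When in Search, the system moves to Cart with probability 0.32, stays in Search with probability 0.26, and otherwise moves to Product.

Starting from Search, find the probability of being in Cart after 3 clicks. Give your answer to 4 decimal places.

Propagate the distribution vector 3 clicks from Search.
After 0 clicks: (0.0000, 0.0000, 1.0000)
After 1 click: (0.3200, 0.4200, 0.2600)
After 2 clicks: (0.3392, 0.3224, 0.3384)
After 3 clicks: (0.3404, 0.3264, 0.3333)
P(in Cart after 3 clicks) = 0.3404

0.3404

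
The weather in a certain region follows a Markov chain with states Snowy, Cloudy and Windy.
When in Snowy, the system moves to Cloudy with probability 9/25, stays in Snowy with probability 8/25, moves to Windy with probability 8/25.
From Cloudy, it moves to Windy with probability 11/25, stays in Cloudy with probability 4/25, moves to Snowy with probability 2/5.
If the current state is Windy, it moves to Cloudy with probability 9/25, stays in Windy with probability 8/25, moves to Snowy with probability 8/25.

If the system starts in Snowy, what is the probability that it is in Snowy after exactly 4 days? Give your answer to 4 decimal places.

0.3442

Propagate the distribution vector 4 days from Snowy.
After 0 days: (1.0000, 0.0000, 0.0000)
After 1 day: (0.3200, 0.3600, 0.3200)
After 2 days: (0.3488, 0.2880, 0.3632)
After 3 days: (0.3430, 0.3024, 0.3546)
After 4 days: (0.3442, 0.2995, 0.3563)
P(in Snowy after 4 days) = 0.3442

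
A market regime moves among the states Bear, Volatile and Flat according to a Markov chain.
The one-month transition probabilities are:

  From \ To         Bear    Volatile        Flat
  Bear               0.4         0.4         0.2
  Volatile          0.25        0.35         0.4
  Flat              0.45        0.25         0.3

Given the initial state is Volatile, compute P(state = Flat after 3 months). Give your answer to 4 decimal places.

Propagate the distribution vector 3 months from Volatile.
After 0 months: (0.0000, 1.0000, 0.0000)
After 1 month: (0.2500, 0.3500, 0.4000)
After 2 months: (0.3675, 0.3225, 0.3100)
After 3 months: (0.3671, 0.3374, 0.2955)
P(in Flat after 3 months) = 0.2955

0.2955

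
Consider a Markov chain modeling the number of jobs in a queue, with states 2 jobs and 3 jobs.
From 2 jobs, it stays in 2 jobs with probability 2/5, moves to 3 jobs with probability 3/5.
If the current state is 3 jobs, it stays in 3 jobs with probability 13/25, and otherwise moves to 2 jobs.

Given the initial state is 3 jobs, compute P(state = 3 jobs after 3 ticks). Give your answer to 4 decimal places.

0.5553

Propagate the distribution vector 3 ticks from 3 jobs.
After 0 ticks: (0.0000, 1.0000)
After 1 tick: (0.4800, 0.5200)
After 2 ticks: (0.4416, 0.5584)
After 3 ticks: (0.4447, 0.5553)
P(in 3 jobs after 3 ticks) = 0.5553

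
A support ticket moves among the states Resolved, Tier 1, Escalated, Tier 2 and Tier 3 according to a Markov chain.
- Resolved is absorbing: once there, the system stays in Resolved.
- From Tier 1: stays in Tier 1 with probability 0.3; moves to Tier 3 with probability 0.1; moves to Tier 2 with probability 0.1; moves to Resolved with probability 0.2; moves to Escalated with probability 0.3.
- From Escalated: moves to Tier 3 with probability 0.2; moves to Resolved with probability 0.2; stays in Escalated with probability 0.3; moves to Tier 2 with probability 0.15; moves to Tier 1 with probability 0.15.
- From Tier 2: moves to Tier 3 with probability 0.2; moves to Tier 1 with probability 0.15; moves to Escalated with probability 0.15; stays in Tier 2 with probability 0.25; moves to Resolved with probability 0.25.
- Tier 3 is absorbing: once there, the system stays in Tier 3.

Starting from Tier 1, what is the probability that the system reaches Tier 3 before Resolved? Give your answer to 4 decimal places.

Let h(s) be the probability of absorption at Tier 3 starting from transient state s. Then h(Tier 3) = 1 and h(Resolved) = 0. By first-step analysis:
h(Tier 1) = 0.2·0 + 0.3·h(Tier 1) + 0.3·h(Escalated) + 0.1·h(Tier 2) + 0.1·1
h(Escalated) = 0.2·0 + 0.15·h(Tier 1) + 0.3·h(Escalated) + 0.15·h(Tier 2) + 0.2·1
h(Tier 2) = 0.25·0 + 0.15·h(Tier 1) + 0.15·h(Escalated) + 0.25·h(Tier 2) + 0.2·1
Solving: h(Tier 1) = 0.4062, h(Escalated) = 0.4673, h(Tier 2) = 0.4414.
Starting from Tier 1, the probability is 0.4062.

0.4062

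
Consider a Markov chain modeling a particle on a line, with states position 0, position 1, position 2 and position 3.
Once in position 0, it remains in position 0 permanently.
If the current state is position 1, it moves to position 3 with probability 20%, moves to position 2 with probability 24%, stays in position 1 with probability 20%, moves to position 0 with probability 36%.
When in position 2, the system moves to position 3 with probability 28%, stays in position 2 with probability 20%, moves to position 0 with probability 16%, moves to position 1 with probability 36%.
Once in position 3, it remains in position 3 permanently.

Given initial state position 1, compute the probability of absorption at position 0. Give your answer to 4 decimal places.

0.5896

Let h(s) be the probability of absorption at position 0 starting from transient state s. Then h(position 0) = 1 and h(position 3) = 0. By first-step analysis:
h(position 1) = 0.36·1 + 0.2·h(position 1) + 0.24·h(position 2) + 0.2·0
h(position 2) = 0.16·1 + 0.36·h(position 1) + 0.2·h(position 2) + 0.28·0
Solving: h(position 1) = 0.5896, h(position 2) = 0.4653.
Starting from position 1, the probability is 0.5896.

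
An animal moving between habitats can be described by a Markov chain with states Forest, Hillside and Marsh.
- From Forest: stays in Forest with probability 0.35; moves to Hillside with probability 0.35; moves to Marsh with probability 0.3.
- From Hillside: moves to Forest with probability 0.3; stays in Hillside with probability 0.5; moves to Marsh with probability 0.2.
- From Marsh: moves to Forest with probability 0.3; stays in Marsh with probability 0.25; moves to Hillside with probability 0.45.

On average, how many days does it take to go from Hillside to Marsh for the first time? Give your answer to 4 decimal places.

4.3182

Let t(s) be the expected number of days to first reach Marsh from state s, with t(Marsh) = 0. Conditioning on the first day:
t(Forest) = 1 + 0.35·t(Forest) + 0.35·t(Hillside)
t(Hillside) = 1 + 0.3·t(Forest) + 0.5·t(Hillside)
Solving: t(Forest) = 3.8636, t(Hillside) = 4.3182.
Expected days from Hillside to Marsh: 4.3182.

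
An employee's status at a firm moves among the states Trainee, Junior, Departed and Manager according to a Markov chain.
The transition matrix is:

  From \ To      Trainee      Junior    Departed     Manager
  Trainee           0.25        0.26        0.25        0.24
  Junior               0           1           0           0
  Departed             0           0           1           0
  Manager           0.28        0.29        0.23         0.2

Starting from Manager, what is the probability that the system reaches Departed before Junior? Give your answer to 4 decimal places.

0.4551

Let h(s) be the probability of absorption at Departed starting from transient state s. Then h(Departed) = 1 and h(Junior) = 0. By first-step analysis:
h(Trainee) = 0.25·h(Trainee) + 0.26·0 + 0.25·1 + 0.24·h(Manager)
h(Manager) = 0.28·h(Trainee) + 0.29·0 + 0.23·1 + 0.2·h(Manager)
Solving: h(Trainee) = 0.4790, h(Manager) = 0.4551.
Starting from Manager, the probability is 0.4551.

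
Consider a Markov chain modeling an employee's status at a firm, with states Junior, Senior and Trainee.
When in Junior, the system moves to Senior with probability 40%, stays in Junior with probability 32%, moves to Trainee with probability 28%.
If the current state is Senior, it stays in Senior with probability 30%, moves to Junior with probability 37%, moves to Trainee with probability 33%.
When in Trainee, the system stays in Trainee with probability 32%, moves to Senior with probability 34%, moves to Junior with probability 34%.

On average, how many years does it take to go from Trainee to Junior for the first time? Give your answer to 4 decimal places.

2.8587

Let t(s) be the expected number of years to first reach Junior from state s, with t(Junior) = 0. Conditioning on the first year:
t(Senior) = 1 + 0.3·t(Senior) + 0.33·t(Trainee)
t(Trainee) = 1 + 0.34·t(Senior) + 0.32·t(Trainee)
Solving: t(Senior) = 2.7763, t(Trainee) = 2.8587.
Expected years from Trainee to Junior: 2.8587.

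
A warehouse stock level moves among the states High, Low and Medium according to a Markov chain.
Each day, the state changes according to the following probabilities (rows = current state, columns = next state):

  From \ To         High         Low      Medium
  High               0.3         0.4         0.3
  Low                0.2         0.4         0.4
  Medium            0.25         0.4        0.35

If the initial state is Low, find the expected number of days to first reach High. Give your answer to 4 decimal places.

Let t(s) be the expected number of days to first reach High from state s, with t(High) = 0. Conditioning on the first day:
t(Low) = 1 + 0.4·t(Low) + 0.4·t(Medium)
t(Medium) = 1 + 0.4·t(Low) + 0.35·t(Medium)
Solving: t(Low) = 4.5652, t(Medium) = 4.3478.
Expected days from Low to High: 4.5652.

4.5652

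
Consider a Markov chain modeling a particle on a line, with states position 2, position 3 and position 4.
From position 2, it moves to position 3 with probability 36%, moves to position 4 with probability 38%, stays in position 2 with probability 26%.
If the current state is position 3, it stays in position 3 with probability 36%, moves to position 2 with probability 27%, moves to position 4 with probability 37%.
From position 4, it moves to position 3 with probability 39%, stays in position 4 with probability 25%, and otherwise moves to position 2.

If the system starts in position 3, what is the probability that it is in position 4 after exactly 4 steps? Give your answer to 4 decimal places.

Propagate the distribution vector 4 steps from position 3.
After 0 steps: (0.0000, 1.0000, 0.0000)
After 1 step: (0.2700, 0.3600, 0.3700)
After 2 steps: (0.3006, 0.3711, 0.3283)
After 3 steps: (0.2965, 0.3698, 0.3336)
After 4 steps: (0.2971, 0.3700, 0.3329)
P(in position 4 after 4 steps) = 0.3329

0.3329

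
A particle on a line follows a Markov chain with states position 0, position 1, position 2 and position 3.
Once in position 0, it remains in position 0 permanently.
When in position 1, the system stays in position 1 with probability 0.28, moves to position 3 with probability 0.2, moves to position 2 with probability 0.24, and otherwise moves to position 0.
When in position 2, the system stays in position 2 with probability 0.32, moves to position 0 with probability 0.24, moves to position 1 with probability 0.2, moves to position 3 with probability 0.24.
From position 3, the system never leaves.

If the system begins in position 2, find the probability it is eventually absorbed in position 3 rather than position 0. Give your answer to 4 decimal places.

Let h(s) be the probability of absorption at position 3 starting from transient state s. Then h(position 3) = 1 and h(position 0) = 0. By first-step analysis:
h(position 1) = 0.28·0 + 0.28·h(position 1) + 0.24·h(position 2) + 0.2·1
h(position 2) = 0.24·0 + 0.2·h(position 1) + 0.32·h(position 2) + 0.24·1
Solving: h(position 1) = 0.4384, h(position 2) = 0.4819.
Starting from position 2, the probability is 0.4819.

0.4819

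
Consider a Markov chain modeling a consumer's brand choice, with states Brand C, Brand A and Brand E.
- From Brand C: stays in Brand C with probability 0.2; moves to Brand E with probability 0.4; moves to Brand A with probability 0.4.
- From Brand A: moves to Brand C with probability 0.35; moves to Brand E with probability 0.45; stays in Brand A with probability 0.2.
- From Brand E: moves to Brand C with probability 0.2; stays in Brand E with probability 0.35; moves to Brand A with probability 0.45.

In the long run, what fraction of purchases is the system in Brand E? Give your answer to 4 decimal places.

0.3976

Let the stationary distribution be π with π = πP and π_1 + π_2 + π_3 = 1.
π_1 = 0.2·π_1 + 0.35·π_2 + 0.2·π_3
π_2 = 0.4·π_1 + 0.2·π_2 + 0.45·π_3
Solving with the normalization constraint gives π = (0.2525, 0.3499, 0.3976).
So the stationary probability of Brand E is 0.3976.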